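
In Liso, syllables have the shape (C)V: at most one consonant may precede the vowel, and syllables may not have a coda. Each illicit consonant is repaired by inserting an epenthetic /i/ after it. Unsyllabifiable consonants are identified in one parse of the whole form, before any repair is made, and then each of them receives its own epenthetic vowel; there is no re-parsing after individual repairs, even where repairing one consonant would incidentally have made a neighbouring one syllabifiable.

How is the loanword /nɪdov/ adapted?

Syllabifying with onset maximization leaves /v/ stranded (no codas are permitted; onsets are limited to one consonant).
Epenthesis after each stranded consonant: /v/ → /vi/.

nɪdovi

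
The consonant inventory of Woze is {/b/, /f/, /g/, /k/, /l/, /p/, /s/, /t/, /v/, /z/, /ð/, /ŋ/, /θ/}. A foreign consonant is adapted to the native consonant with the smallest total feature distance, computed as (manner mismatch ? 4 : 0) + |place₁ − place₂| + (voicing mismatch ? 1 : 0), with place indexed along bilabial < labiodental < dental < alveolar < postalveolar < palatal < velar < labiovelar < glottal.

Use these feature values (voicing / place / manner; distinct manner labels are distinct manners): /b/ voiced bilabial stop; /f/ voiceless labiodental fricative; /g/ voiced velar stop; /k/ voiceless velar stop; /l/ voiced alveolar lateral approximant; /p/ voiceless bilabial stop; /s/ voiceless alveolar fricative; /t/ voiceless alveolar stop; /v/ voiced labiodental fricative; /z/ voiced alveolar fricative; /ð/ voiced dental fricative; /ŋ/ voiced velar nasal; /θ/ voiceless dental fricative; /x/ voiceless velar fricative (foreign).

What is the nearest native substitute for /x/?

s

/s/ is closest: same manner (fricative), place distance 3 (velar→alveolar), same voicing; total 3. Next closest is /k/ at distance 4.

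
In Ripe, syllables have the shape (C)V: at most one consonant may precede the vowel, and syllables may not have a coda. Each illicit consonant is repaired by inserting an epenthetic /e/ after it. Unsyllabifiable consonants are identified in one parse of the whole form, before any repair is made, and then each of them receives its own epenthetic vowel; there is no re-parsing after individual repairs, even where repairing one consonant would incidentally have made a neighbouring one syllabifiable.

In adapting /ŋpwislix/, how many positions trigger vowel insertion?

The unsyllabifiable consonants are /ŋ/, /p/, /s/, /x/; each receives one epenthetic vowel.

4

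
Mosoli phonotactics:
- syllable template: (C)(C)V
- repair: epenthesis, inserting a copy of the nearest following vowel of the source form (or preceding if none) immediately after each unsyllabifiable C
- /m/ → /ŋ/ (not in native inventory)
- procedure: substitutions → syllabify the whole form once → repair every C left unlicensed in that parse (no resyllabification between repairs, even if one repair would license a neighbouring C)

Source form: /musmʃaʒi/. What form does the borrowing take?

Substitution: /m/ → /ŋ/, giving /ŋusŋʃaʒi/.
Under (C)(C)V, the unsyllabifiable consonants are /s/ (no codas are permitted; onsets may contain at most 2 consonants).
Each unlicensed consonant becomes the onset of a new syllable: /s/ → /sa/.

ŋusaŋʃaʒi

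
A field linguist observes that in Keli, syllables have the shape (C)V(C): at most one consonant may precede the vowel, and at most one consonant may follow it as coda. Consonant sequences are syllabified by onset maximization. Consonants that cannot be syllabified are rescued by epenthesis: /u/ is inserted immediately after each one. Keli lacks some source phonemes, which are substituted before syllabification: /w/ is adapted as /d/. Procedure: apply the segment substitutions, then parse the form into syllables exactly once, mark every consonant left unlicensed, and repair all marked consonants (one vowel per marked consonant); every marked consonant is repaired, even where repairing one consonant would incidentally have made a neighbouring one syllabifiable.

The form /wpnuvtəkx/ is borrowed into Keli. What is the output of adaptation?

Substitution: /w/ → /d/, giving /dpnuvtəkx/.
Syllabifying with onset maximization leaves /d/, /p/, /x/ stranded (at most one coda consonant is licensed; onsets are limited to one consonant).
Each unlicensed consonant becomes the onset of a new syllable: /d/ → /du/, /p/ → /pu/, /x/ → /xu/.

dupunuvtəkxu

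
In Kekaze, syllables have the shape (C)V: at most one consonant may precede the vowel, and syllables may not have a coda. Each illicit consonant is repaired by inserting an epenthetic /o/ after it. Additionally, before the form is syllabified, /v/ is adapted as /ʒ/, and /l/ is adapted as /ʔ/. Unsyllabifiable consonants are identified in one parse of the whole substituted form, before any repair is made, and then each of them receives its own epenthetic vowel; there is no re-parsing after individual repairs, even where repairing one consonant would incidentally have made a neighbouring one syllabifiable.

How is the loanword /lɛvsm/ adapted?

Substitution: /l/ → /ʔ/, /v/ → /ʒ/, giving /ʔɛʒsm/.
Syllabifying with onset maximization leaves /ʒ/, /s/, /m/ stranded (no codas are permitted; onsets are limited to one consonant).
Epenthesis after each stranded consonant: /ʒ/ → /ʒo/, /s/ → /so/, /m/ → /mo/.

ʔɛʒosomo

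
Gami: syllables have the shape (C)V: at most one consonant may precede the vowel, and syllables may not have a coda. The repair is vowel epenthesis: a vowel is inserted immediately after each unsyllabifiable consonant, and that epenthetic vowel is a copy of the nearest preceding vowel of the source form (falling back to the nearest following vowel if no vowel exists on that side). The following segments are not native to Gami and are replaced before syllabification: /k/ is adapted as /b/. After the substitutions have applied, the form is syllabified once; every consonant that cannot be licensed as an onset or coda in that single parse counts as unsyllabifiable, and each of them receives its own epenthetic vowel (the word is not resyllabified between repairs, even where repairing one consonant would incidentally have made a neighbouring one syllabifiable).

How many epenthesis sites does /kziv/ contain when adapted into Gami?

After substitution the input is /bziv/.
The unsyllabifiable consonants are /b/, /v/; each receives one epenthetic vowel.

2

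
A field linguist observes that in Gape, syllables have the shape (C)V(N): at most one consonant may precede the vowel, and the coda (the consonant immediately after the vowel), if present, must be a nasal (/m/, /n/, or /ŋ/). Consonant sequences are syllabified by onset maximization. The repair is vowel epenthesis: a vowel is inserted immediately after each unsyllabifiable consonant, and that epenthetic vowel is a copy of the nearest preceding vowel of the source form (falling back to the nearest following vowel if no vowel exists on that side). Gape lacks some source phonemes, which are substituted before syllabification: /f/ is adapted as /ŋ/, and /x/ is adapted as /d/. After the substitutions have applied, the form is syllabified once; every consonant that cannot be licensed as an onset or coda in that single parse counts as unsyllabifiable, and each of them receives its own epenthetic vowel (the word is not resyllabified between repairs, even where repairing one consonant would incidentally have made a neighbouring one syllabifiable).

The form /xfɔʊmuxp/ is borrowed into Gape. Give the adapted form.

Substitution: /x/ → /d/, /f/ → /ŋ/, giving /dŋɔʊmudp/.
The consonants /d/, /d/, /p/ cannot be parsed into a legal (C)V(N) syllable (only a nasal (/m/, /n/, or /ŋ/) is licensed in coda position; onsets are limited to one consonant).
Epenthesis after each stranded consonant: /d/ → /dɔ/, /d/ → /du/, /p/ → /pu/.

dɔŋɔʊmudupu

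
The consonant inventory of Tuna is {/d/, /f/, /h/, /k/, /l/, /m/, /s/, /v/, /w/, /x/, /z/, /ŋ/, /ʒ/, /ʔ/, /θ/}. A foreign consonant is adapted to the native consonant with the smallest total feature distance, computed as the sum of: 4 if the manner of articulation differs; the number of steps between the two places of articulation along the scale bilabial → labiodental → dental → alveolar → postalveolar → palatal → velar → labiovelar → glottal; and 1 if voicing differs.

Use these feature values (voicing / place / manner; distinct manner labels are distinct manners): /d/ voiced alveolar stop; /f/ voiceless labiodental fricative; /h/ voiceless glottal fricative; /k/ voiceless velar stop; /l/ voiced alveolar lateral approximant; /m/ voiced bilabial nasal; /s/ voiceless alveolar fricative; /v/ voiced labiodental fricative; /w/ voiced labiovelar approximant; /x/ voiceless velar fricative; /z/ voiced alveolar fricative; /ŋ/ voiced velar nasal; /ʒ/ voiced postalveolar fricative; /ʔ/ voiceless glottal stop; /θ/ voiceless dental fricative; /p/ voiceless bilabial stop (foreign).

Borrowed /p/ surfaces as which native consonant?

/d/ is closest: same manner (stop), place distance 3 (bilabial→alveolar), voicing differs (+1); total 4. Next closest is /f/ at distance 5.

d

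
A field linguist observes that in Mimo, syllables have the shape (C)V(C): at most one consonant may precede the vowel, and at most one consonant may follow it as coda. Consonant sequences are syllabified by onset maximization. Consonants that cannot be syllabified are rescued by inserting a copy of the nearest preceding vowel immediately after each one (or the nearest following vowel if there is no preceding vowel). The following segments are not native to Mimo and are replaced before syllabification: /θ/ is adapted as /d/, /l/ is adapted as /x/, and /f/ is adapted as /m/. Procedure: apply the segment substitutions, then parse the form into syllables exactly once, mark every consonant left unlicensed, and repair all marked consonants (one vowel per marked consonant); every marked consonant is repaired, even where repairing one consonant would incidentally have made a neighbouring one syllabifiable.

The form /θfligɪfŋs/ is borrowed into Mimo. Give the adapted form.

Substitution: /θ/ → /d/, /f/ → /m/, /l/ → /x/, giving /dmxigɪmŋs/.
Syllabifying with onset maximization leaves /d/, /m/, /ŋ/, /s/ stranded (at most one coda consonant is licensed; onsets are limited to one consonant).
Epenthesis after each stranded consonant: /d/ → /di/, /m/ → /mi/, /ŋ/ → /ŋɪ/, /s/ → /sɪ/.

dimixigɪmŋɪsɪ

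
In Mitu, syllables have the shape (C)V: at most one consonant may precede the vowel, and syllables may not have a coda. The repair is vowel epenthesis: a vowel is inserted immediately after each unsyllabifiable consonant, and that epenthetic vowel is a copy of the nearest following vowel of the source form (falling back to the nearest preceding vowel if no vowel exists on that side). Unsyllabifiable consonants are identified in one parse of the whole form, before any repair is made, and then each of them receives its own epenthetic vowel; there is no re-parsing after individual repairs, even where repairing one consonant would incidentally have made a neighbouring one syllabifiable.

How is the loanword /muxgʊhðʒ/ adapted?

Syllabifying with onset maximization leaves /x/, /h/, /ð/, /ʒ/ stranded (no codas are permitted; onsets are limited to one consonant).
Each unlicensed consonant becomes the onset of a new syllable: /x/ → /xʊ/, /h/ → /hʊ/, /ð/ → /ðʊ/, /ʒ/ → /ʒʊ/.

muxʊgʊhʊðʊʒʊ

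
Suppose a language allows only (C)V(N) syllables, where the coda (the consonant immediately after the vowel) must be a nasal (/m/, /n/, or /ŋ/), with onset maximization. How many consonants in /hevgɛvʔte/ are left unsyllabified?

Under (C)V(N), the unsyllabifiable consonants are /v/, /v/, /ʔ/ (only a nasal (/m/, /n/, or /ŋ/) is licensed in coda position; onsets are limited to one consonant).

3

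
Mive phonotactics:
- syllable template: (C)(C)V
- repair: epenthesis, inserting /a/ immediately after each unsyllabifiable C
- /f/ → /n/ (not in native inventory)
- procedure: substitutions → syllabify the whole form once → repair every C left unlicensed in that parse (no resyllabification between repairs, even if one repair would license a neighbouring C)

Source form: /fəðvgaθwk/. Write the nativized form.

Substitution: /f/ → /n/, giving /nəðvgaθwk/.
Syllabifying with onset maximization leaves /ð/, /θ/, /w/, /k/ stranded (no codas are permitted; onsets may contain at most 2 consonants).
Inserting the epenthetic vowel yields /ð/ → /ða/, /θ/ → /θa/, /w/ → /wa/, /k/ → /ka/.

nəðavgaθawaka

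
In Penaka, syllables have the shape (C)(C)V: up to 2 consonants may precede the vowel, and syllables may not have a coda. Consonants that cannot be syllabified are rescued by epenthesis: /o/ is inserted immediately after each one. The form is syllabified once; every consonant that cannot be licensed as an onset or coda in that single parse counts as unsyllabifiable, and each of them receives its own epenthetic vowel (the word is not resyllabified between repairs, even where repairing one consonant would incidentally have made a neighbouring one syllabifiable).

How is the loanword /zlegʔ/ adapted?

zlegoʔo

The consonants /g/, /ʔ/ cannot be parsed into a legal (C)(C)V syllable (no codas are permitted; onsets may contain at most 2 consonants).
Epenthesis after each stranded consonant: /g/ → /go/, /ʔ/ → /ʔo/.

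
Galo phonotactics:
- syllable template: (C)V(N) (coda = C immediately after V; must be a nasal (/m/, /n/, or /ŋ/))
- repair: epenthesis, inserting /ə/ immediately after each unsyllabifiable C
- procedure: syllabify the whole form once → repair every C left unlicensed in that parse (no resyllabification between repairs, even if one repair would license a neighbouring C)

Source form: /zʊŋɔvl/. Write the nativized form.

zʊŋɔvələ

Under (C)V(N), the unsyllabifiable consonants are /v/, /l/ (only a nasal (/m/, /n/, or /ŋ/) is licensed in coda position; onsets are limited to one consonant).
Inserting the epenthetic vowel yields /v/ → /və/, /l/ → /lə/.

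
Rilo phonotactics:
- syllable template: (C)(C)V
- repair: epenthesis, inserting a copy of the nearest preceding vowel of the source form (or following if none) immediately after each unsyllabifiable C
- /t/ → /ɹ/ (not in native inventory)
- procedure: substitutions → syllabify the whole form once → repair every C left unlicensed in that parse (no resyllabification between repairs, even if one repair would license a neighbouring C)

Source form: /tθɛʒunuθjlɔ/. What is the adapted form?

Substitution: /t/ → /ɹ/, giving /ɹθɛʒunuθjlɔ/.
Under (C)(C)V, the unsyllabifiable consonants are /θ/ (no codas are permitted; onsets may contain at most 2 consonants).
Each unlicensed consonant becomes the onset of a new syllable: /θ/ → /θu/.

ɹθɛʒunuθujlɔ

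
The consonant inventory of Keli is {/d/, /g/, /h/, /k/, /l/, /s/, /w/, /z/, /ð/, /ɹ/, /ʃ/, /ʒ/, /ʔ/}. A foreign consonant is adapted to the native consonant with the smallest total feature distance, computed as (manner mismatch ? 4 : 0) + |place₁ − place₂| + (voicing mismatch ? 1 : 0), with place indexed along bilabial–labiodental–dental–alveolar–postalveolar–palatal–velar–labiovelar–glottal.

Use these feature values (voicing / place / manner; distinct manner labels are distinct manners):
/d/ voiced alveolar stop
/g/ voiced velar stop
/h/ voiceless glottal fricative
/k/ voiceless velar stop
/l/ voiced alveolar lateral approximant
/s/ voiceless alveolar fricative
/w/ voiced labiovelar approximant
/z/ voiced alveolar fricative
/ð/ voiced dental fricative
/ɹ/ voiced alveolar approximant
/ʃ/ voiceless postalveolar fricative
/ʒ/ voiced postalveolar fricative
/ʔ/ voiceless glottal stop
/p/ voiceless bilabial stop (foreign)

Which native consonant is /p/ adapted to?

/d/ is closest: same manner (stop), place distance 3 (bilabial→alveolar), voicing differs (+1); total 4. Next closest is /k/ at distance 6.

d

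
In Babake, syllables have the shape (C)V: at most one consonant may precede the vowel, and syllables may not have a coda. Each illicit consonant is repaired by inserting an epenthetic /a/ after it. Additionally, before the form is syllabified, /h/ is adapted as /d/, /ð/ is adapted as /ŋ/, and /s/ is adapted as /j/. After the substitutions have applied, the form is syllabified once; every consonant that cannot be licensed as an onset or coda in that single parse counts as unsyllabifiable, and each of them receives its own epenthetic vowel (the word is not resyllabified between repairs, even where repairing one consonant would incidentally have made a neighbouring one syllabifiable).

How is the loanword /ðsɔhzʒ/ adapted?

ŋajɔdazaʒa

Substitution: /ð/ → /ŋ/, /s/ → /j/, /h/ → /d/, giving /ŋjɔdzʒ/.
Syllabifying with onset maximization leaves /ŋ/, /d/, /z/, /ʒ/ stranded (no codas are permitted; onsets are limited to one consonant).
Each unlicensed consonant becomes the onset of a new syllable: /ŋ/ → /ŋa/, /d/ → /da/, /z/ → /za/, /ʒ/ → /ʒa/.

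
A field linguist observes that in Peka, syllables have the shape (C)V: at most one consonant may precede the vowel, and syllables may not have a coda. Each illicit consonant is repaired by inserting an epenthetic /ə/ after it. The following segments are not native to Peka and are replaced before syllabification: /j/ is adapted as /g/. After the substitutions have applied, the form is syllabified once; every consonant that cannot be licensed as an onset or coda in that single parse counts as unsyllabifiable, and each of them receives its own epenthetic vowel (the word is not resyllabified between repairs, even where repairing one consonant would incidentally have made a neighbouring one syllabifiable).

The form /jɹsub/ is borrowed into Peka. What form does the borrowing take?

gəɹəsubə

Substitution: /j/ → /g/, giving /gɹsub/.
Syllabifying with onset maximization leaves /g/, /ɹ/, /b/ stranded (no codas are permitted; onsets are limited to one consonant).
Epenthesis after each stranded consonant: /g/ → /gə/, /ɹ/ → /ɹə/, /b/ → /bə/.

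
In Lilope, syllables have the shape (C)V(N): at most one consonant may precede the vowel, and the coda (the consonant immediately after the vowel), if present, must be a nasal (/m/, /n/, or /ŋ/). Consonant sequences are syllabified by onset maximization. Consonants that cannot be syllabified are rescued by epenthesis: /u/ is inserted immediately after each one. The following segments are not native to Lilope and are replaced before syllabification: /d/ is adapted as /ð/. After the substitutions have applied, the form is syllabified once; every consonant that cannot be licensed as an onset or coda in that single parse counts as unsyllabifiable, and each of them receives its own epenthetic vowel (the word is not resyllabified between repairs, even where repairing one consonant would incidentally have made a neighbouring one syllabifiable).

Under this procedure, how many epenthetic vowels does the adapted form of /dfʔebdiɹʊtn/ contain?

After substitution the input is /ðfʔebðiɹʊtn/.
The unsyllabifiable consonants are /ð/, /f/, /b/, /t/, /n/; each receives one epenthetic vowel.

5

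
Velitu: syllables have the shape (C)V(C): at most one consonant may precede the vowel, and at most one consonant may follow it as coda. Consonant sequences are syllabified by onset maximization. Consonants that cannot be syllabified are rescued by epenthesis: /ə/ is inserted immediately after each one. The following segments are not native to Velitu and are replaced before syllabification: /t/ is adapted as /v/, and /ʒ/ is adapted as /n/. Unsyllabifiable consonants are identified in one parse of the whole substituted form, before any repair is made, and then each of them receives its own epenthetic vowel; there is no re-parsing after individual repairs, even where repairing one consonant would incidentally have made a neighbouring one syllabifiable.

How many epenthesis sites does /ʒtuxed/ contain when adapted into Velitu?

1

After substitution the input is /nvuxed/.
The unsyllabifiable consonants are /n/; each receives one epenthetic vowel.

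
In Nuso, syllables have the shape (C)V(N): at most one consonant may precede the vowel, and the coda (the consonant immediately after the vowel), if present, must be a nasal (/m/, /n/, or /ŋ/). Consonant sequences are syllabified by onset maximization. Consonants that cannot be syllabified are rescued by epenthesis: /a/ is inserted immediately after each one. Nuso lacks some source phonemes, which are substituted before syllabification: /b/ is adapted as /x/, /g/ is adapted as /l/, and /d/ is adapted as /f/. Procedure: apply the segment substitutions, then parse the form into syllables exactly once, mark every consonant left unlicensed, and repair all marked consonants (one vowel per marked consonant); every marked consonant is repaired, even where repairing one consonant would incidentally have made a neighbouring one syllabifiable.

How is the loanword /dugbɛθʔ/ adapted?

Substitution: /d/ → /f/, /g/ → /l/, /b/ → /x/, giving /fulxɛθʔ/.
The consonants /l/, /θ/, /ʔ/ cannot be parsed into a legal (C)V(N) syllable (only a nasal (/m/, /n/, or /ŋ/) is licensed in coda position; onsets are limited to one consonant).
Epenthesis after each stranded consonant: /l/ → /la/, /θ/ → /θa/, /ʔ/ → /ʔa/.

fulaxɛθaʔa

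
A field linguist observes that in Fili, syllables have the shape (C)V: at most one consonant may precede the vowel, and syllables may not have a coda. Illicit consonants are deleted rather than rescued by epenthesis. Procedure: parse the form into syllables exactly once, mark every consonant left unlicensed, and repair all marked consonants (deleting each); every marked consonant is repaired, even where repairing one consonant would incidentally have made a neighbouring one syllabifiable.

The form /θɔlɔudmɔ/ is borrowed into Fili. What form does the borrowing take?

θɔlɔumɔ

Syllabifying with onset maximization leaves /d/ stranded (no codas are permitted; onsets are limited to one consonant).
Each unlicensed consonant is deleted: /d/.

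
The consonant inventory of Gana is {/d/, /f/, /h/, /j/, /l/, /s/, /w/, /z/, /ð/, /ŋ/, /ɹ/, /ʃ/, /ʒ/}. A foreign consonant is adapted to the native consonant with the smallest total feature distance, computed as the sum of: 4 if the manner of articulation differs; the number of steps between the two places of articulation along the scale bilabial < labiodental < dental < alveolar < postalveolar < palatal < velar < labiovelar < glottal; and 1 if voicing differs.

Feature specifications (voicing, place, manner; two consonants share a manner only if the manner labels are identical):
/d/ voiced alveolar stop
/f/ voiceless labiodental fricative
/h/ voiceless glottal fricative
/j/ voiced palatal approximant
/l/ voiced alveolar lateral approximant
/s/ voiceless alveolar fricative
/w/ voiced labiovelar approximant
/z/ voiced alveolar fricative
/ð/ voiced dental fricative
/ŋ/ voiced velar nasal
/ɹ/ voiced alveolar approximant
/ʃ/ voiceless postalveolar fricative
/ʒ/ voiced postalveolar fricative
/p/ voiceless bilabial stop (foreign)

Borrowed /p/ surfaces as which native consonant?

/d/ is closest: same manner (stop), place distance 3 (bilabial→alveolar), voicing differs (+1); total 4. Next closest is /f/ at distance 5.

d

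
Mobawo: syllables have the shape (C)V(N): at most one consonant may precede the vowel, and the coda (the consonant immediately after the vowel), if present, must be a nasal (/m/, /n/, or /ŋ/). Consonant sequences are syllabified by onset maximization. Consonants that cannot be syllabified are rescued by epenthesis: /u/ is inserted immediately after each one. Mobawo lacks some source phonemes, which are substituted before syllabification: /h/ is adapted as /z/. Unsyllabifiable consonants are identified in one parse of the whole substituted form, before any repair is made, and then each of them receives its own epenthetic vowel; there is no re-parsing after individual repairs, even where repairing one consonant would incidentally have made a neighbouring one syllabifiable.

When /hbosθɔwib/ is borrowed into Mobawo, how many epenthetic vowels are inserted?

After substitution the input is /zbosθɔwib/.
The unsyllabifiable consonants are /z/, /s/, /b/; each receives one epenthetic vowel.

3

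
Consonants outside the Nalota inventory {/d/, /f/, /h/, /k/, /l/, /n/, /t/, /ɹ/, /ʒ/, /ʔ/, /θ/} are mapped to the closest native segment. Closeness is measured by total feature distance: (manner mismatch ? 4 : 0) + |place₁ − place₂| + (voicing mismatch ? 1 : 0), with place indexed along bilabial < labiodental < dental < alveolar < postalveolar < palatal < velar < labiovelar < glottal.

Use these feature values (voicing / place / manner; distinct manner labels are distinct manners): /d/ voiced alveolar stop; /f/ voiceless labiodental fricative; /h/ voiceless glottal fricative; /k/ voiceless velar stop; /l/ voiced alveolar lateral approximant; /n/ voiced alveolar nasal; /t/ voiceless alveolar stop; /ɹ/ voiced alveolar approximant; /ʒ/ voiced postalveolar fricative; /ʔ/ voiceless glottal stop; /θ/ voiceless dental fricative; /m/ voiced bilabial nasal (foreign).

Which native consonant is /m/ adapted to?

n

/n/ is closest: same manner (nasal), place distance 3 (bilabial→alveolar), same voicing; total 3. Next closest is /f/ at distance 6.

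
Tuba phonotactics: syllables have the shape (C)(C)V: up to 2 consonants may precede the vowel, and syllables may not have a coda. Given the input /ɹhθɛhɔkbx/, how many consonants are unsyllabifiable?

The consonants /ɹ/, /k/, /b/, /x/ cannot be parsed into a legal (C)(C)V syllable (no codas are permitted; onsets may contain at most 2 consonants).

4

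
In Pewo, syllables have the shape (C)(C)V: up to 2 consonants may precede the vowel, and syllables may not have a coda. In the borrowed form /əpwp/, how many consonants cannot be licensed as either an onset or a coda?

The consonants /p/, /w/, /p/ cannot be parsed into a legal (C)(C)V syllable (no codas are permitted; onsets may contain at most 2 consonants).

3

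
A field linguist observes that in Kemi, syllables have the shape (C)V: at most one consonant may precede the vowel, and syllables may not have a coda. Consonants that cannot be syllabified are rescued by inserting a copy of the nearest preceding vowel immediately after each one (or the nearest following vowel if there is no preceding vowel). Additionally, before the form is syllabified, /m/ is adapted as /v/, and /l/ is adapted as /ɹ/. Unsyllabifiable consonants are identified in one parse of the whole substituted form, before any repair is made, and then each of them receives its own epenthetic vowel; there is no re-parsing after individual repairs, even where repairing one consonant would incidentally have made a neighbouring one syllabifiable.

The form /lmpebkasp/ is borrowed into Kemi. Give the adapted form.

Substitution: /l/ → /ɹ/, /m/ → /v/, giving /ɹvpebkasp/.
The consonants /ɹ/, /v/, /b/, /s/, /p/ cannot be parsed into a legal (C)V syllable (no codas are permitted; onsets are limited to one consonant).
Epenthesis after each stranded consonant: /ɹ/ → /ɹe/, /v/ → /ve/, /b/ → /be/, /s/ → /sa/, /p/ → /pa/.

ɹevepebekasapa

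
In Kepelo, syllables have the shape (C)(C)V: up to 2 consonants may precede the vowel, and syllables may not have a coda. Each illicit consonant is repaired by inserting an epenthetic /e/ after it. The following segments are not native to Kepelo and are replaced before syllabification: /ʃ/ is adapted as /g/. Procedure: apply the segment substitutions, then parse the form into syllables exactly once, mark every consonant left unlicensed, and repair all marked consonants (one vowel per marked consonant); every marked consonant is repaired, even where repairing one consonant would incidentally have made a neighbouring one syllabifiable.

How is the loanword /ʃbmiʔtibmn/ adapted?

Substitution: /ʃ/ → /g/, giving /gbmiʔtibmn/.
The consonants /g/, /b/, /m/, /n/ cannot be parsed into a legal (C)(C)V syllable (no codas are permitted; onsets may contain at most 2 consonants).
Epenthesis after each stranded consonant: /g/ → /ge/, /b/ → /be/, /m/ → /me/, /n/ → /ne/.

gebmiʔtibemene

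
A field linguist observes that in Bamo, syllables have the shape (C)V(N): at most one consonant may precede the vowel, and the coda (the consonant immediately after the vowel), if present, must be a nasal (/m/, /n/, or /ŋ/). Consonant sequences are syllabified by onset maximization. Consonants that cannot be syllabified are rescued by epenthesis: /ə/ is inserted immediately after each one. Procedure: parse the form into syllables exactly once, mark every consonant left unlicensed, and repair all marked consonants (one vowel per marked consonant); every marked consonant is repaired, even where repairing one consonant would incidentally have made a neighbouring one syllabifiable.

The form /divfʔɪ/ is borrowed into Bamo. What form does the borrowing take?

divəfəʔɪ

The consonants /v/, /f/ cannot be parsed into a legal (C)V(N) syllable (only a nasal (/m/, /n/, or /ŋ/) is licensed in coda position; onsets are limited to one consonant).
Inserting the epenthetic vowel yields /v/ → /və/, /f/ → /fə/.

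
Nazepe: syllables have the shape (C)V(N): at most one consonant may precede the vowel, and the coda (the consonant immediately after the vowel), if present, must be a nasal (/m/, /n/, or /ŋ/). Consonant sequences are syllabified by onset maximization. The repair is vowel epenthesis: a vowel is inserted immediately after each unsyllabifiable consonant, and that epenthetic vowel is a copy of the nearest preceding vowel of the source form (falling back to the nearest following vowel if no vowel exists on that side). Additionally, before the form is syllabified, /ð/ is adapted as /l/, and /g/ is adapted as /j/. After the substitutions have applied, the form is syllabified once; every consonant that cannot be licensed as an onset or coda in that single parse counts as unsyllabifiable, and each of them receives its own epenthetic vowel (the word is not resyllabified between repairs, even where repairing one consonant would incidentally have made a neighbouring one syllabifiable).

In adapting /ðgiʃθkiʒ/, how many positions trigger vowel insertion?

4

After substitution the input is /ljiʃθkiʒ/.
The unsyllabifiable consonants are /l/, /ʃ/, /θ/, /ʒ/; each receives one epenthetic vowel.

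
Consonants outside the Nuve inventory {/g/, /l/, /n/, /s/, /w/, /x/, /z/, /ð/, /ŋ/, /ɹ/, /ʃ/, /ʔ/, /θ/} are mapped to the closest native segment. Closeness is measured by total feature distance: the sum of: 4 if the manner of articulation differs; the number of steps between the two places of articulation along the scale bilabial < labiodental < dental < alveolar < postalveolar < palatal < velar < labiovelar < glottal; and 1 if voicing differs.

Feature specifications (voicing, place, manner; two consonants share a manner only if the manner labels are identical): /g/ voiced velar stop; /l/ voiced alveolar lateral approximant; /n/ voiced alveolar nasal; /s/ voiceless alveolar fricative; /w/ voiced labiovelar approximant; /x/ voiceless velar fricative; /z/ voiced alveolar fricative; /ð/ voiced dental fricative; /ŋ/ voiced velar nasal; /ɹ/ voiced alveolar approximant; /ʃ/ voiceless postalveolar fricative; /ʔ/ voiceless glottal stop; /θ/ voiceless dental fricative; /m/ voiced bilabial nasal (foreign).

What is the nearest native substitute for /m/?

/n/ is closest: same manner (nasal), place distance 3 (bilabial→alveolar), same voicing; total 3. Next closest is /ð/ at distance 6.

n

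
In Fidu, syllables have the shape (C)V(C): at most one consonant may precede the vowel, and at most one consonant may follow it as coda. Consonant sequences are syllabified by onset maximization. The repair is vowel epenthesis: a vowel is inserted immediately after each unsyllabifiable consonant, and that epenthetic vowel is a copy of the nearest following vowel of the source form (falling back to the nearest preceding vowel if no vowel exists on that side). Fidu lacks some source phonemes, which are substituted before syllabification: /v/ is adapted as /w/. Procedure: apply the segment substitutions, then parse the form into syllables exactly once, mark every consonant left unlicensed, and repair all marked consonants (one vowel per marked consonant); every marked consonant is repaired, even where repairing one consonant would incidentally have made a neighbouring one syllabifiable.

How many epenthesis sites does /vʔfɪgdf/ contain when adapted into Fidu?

After substitution the input is /wʔfɪgdf/.
The unsyllabifiable consonants are /w/, /ʔ/, /d/, /f/; each receives one epenthetic vowel.

4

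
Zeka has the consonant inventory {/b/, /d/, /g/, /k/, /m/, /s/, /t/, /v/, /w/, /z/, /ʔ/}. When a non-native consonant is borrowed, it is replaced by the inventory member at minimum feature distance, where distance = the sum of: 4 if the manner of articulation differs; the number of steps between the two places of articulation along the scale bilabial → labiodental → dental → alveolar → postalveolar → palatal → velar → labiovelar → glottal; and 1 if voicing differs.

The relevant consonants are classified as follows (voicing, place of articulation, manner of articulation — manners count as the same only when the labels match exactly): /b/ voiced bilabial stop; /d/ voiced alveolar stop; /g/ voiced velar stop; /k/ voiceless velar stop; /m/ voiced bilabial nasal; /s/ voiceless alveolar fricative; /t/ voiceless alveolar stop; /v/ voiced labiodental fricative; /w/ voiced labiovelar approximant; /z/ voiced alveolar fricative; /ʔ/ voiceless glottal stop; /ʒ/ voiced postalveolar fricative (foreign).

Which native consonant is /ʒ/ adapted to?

/z/ is closest: same manner (fricative), place distance 1 (postalveolar→alveolar), same voicing; total 1. Next closest is /s/ at distance 2.

z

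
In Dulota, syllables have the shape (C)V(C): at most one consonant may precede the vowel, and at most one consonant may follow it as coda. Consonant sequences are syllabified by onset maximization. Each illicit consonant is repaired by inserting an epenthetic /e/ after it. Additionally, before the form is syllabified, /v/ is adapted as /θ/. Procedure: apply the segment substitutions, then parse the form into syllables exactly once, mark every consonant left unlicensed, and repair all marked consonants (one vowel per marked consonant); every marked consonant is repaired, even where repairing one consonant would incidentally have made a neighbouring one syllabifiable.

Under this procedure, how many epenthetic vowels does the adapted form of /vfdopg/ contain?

After substitution the input is /θfdopg/.
The unsyllabifiable consonants are /θ/, /f/, /g/; each receives one epenthetic vowel.

3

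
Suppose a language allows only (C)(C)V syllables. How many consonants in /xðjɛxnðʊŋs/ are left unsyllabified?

4

Syllabifying with onset maximization leaves /x/, /x/, /ŋ/, /s/ stranded (no codas are permitted; onsets may contain at most 2 consonants).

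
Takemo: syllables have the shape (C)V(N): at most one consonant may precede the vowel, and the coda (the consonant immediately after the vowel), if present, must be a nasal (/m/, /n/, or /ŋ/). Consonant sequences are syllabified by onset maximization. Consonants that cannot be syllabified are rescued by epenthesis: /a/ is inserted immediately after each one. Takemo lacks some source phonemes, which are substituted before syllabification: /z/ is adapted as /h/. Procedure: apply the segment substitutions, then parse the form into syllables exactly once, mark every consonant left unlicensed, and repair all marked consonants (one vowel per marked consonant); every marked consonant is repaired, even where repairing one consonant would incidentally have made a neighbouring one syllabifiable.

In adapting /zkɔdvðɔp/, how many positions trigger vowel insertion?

After substitution the input is /hkɔdvðɔp/.
The unsyllabifiable consonants are /h/, /d/, /v/, /p/; each receives one epenthetic vowel.

4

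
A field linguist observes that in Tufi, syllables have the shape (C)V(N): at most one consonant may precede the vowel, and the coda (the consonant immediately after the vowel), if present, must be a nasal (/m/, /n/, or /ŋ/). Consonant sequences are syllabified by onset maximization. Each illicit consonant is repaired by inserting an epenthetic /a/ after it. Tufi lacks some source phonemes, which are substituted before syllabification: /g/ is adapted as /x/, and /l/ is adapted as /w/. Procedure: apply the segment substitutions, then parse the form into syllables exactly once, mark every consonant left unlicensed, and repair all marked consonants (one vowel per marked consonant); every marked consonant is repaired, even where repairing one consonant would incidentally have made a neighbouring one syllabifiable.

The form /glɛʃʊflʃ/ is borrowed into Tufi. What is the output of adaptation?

Substitution: /g/ → /x/, /l/ → /w/, giving /xwɛʃʊfwʃ/.
Syllabifying with onset maximization leaves /x/, /f/, /w/, /ʃ/ stranded (only a nasal (/m/, /n/, or /ŋ/) is licensed in coda position; onsets are limited to one consonant).
Epenthesis after each stranded consonant: /x/ → /xa/, /f/ → /fa/, /w/ → /wa/, /ʃ/ → /ʃa/.

xawɛʃʊfawaʃa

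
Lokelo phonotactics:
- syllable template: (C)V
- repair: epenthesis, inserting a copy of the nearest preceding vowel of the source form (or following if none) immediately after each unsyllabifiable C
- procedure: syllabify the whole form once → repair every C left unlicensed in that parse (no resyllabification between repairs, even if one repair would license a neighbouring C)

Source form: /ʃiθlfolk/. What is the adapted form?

The consonants /θ/, /l/, /l/, /k/ cannot be parsed into a legal (C)V syllable (no codas are permitted; onsets are limited to one consonant).
Each unlicensed consonant becomes the onset of a new syllable: /θ/ → /θi/, /l/ → /li/, /l/ → /lo/, /k/ → /ko/.

ʃiθilifoloko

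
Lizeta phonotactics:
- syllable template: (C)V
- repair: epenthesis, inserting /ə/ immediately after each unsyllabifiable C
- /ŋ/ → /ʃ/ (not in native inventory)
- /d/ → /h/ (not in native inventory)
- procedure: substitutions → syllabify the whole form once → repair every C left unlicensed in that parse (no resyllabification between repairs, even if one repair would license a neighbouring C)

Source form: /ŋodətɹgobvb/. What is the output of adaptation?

ʃohətəɹəgobəvəbə

Substitution: /ŋ/ → /ʃ/, /d/ → /h/, giving /ʃohətɹgobvb/.
The consonants /t/, /ɹ/, /b/, /v/, /b/ cannot be parsed into a legal (C)V syllable (no codas are permitted; onsets are limited to one consonant).
Inserting the epenthetic vowel yields /t/ → /tə/, /ɹ/ → /ɹə/, /b/ → /bə/, /v/ → /və/, /b/ → /bə/.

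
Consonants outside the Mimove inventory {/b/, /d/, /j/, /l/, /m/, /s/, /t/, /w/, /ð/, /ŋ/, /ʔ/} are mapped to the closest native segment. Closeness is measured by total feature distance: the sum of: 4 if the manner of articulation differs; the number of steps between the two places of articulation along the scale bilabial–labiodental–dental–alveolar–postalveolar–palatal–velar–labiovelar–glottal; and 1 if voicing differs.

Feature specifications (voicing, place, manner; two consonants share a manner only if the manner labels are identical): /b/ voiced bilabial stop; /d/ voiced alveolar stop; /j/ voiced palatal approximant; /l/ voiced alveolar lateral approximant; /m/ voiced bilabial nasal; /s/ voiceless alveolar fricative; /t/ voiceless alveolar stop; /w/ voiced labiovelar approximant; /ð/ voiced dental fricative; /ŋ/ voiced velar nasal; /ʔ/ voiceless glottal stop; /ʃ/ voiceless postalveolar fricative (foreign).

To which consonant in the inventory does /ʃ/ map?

s

/s/ is closest: same manner (fricative), place distance 1 (postalveolar→alveolar), same voicing; total 1. Next closest is /ð/ at distance 3.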